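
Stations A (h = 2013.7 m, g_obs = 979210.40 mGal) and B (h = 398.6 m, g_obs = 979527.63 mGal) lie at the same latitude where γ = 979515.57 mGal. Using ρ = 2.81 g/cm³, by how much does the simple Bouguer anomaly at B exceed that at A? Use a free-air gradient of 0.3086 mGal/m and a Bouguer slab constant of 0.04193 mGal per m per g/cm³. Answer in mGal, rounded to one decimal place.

9.1

Δg_SB(A) = 979210.40 − 979515.57 + 0.3086×2013.7 − 0.04193×2.81×2013.7 = 79.00 mGal
Δg_SB(B) = 979527.63 − 979515.57 + 0.3086×398.6 − 0.04193×2.81×398.6 = 88.10 mGal
Difference = 88.10 − (79.00) = 9.10 mGal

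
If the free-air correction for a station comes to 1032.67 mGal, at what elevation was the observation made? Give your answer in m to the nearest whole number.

h = 1032.67 / 0.3086 = 3346.31 m

3346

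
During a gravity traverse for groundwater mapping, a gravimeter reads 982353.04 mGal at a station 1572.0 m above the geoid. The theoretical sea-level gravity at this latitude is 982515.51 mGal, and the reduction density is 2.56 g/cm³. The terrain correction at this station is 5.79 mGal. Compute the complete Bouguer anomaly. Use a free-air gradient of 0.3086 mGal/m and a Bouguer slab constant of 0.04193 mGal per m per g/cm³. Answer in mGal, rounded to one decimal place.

159.7

Free-air correction = 0.3086 × 1572.0 = 485.12 mGal
Free-air anomaly = 982353.04 − 982515.51 + (485.12) = 322.65 mGal
Bouguer slab correction = 0.04193 × 2.56 × 1572.0 = 168.74 mGal
Simple Bouguer anomaly = 322.65 − (168.74) = 153.91 mGal
Complete Bouguer anomaly = 153.91 + 5.79 = 159.70 mGal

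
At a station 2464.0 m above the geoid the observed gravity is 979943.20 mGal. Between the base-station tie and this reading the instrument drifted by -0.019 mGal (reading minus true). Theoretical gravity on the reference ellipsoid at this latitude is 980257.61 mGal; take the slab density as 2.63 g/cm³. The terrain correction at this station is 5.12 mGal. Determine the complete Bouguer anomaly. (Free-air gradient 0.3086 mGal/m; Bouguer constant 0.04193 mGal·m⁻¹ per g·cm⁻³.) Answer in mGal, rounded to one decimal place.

179.4

Drift-corrected reading = 979943.20 − (-0.019) = 979943.219 mGal
Free-air correction = 0.3086 × 2464.0 = 760.39 mGal
Free-air anomaly = 979943.219 − 980257.61 + (760.39) = 445.999 mGal
Bouguer slab correction = 0.04193 × 2.63 × 2464.0 = 271.72 mGal
Simple Bouguer anomaly = 445.999 − (271.72) = 174.279 mGal
Complete Bouguer anomaly = 174.279 + 5.12 = 179.399 mGal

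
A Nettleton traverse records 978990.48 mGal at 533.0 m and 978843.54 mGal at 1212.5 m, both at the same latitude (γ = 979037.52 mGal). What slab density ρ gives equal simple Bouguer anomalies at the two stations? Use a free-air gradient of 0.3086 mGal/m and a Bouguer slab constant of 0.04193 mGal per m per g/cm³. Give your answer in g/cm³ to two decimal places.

Δg_obs = 978843.54 − 978990.48 = -146.94 mGal over Δh = 1212.5 − 533.0 = 679.5 m
Equal Bouguer anomalies ⇒ Δg_obs + (0.3086 − 0.04193ρ)·Δh = 0
0.3086 − 0.04193ρ = −Δg_obs/Δh = 0.21625
ρ = (0.3086 − 0.21625) / 0.04193 = 2.20 g/cm³

2.20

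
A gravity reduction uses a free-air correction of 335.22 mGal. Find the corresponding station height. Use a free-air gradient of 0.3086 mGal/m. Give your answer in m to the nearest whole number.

1086

h = 335.22 / 0.3086 = 1086.26 m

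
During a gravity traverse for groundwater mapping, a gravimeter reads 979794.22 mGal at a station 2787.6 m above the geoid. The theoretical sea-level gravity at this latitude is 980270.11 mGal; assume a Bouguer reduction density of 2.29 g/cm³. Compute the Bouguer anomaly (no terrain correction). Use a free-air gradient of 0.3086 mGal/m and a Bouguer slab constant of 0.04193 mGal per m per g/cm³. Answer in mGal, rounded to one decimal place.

Free-air correction = 0.3086 × 2787.6 = 860.25 mGal
Free-air anomaly = 979794.22 − 980270.11 + (860.25) = 384.36 mGal
Bouguer slab correction = 0.04193 × 2.29 × 2787.6 = 267.66 mGal
Simple Bouguer anomaly = 384.36 − (267.66) = 116.70 mGal

116.7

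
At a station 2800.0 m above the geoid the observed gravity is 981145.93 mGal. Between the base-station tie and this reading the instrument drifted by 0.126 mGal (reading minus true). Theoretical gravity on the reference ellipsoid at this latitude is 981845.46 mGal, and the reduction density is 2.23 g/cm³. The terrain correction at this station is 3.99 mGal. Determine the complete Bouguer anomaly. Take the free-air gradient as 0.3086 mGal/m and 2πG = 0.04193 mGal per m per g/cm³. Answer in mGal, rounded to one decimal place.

-93.4

Drift-corrected reading = 981145.93 − (0.126) = 981145.804 mGal
Free-air correction = 0.3086 × 2800.0 = 864.08 mGal
Free-air anomaly = 981145.804 − 981845.46 + (864.08) = 164.424 mGal
Bouguer slab correction = 0.04193 × 2.23 × 2800.0 = 261.81 mGal
Simple Bouguer anomaly = 164.424 − (261.81) = -97.386 mGal
Complete Bouguer anomaly = -97.386 + 3.99 = -93.396 mGal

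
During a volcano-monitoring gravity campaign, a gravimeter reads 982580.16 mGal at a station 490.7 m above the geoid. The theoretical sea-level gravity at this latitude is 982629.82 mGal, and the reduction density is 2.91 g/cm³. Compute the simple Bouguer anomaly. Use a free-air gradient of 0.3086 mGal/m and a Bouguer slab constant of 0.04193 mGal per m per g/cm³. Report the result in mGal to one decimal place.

41.9

Free-air correction = 0.3086 × 490.7 = 151.43 mGal
Free-air anomaly = 982580.16 − 982629.82 + (151.43) = 101.77 mGal
Bouguer slab correction = 0.04193 × 2.91 × 490.7 = 59.87 mGal
Simple Bouguer anomaly = 101.77 − (59.87) = 41.90 mGal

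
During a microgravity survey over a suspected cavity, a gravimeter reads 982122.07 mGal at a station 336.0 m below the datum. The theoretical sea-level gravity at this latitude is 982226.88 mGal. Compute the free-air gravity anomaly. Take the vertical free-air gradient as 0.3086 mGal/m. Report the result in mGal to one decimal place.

Free-air correction = 0.3086 × -336.0 = -103.69 mGal
Free-air anomaly = 982122.07 − 982226.88 + (-103.69) = -208.50 mGal

-208.5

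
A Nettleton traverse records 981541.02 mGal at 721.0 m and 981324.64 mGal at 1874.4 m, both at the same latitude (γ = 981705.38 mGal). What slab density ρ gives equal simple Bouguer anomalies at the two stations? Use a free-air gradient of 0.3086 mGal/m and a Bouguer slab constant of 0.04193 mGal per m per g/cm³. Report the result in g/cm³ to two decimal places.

Δg_obs = 981324.64 − 981541.02 = -216.38 mGal over Δh = 1874.4 − 721.0 = 1153.4 m
Equal Bouguer anomalies ⇒ Δg_obs + (0.3086 − 0.04193ρ)·Δh = 0
0.3086 − 0.04193ρ = −Δg_obs/Δh = 0.18760
ρ = (0.3086 − 0.18760) / 0.04193 = 2.89 g/cm³

2.89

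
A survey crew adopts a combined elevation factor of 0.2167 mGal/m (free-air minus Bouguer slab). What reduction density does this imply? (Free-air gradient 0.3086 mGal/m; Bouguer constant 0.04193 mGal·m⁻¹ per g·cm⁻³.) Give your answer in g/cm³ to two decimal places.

2.19

0.2167 = 0.3086 − 0.04193 × ρ
ρ = (0.3086 − 0.2167) / 0.04193 = 2.19 g/cm³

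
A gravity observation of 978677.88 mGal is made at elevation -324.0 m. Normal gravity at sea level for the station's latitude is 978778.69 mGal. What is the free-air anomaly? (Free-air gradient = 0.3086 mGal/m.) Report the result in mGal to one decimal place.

-200.8

Free-air correction = 0.3086 × -324.0 = -99.99 mGal
Free-air anomaly = 978677.88 − 978778.69 + (-99.99) = -200.80 mGal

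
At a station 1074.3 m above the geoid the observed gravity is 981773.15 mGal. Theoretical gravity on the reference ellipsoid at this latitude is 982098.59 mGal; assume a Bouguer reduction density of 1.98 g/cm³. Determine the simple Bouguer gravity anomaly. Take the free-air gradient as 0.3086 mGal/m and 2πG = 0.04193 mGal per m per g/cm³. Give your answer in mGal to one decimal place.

-83.1

Free-air correction = 0.3086 × 1074.3 = 331.53 mGal
Free-air anomaly = 981773.15 − 982098.59 + (331.53) = 6.09 mGal
Bouguer slab correction = 0.04193 × 1.98 × 1074.3 = 89.19 mGal
Simple Bouguer anomaly = 6.09 − (89.19) = -83.10 mGal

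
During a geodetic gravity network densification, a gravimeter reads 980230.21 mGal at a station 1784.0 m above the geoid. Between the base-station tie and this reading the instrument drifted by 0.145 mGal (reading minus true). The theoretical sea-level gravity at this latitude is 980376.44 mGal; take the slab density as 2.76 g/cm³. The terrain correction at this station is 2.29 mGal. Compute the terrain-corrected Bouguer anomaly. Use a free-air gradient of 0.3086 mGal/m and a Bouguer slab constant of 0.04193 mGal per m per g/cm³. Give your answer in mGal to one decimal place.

200.0

Drift-corrected reading = 980230.21 − (0.145) = 980230.065 mGal
Free-air correction = 0.3086 × 1784.0 = 550.54 mGal
Free-air anomaly = 980230.065 − 980376.44 + (550.54) = 404.165 mGal
Bouguer slab correction = 0.04193 × 2.76 × 1784.0 = 206.46 mGal
Simple Bouguer anomaly = 404.165 − (206.46) = 197.705 mGal
Complete Bouguer anomaly = 197.705 + 2.29 = 199.995 mGal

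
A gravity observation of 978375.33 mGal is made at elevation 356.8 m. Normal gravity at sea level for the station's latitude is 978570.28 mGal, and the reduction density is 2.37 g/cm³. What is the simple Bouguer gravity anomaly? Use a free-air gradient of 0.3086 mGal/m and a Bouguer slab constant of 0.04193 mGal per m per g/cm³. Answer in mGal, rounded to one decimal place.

Free-air correction = 0.3086 × 356.8 = 110.11 mGal
Free-air anomaly = 978375.33 − 978570.28 + (110.11) = -84.84 mGal
Bouguer slab correction = 0.04193 × 2.37 × 356.8 = 35.46 mGal
Simple Bouguer anomaly = -84.84 − (35.46) = -120.30 mGal

-120.3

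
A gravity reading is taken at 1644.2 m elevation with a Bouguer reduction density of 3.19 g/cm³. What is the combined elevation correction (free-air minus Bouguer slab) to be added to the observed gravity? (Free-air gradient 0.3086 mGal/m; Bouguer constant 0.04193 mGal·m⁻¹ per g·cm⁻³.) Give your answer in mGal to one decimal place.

Combined gradient = 0.3086 − 0.04193 × 3.19 = 0.1748433 mGal/m
Combined elevation correction = 0.1748433 × 1644.2 = 287.5 mGal

287.5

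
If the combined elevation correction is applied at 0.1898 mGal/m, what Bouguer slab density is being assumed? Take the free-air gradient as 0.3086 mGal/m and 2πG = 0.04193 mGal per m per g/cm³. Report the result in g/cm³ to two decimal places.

2.83

0.1898 = 0.3086 − 0.04193 × ρ
ρ = (0.3086 − 0.1898) / 0.04193 = 2.83 g/cm³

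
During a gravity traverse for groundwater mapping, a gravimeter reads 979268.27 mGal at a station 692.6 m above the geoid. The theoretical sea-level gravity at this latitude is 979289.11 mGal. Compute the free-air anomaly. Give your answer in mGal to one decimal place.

Free-air correction = 0.3086 × 692.6 = 213.74 mGal
Free-air anomaly = 979268.27 − 979289.11 + (213.74) = 192.90 mGal

192.9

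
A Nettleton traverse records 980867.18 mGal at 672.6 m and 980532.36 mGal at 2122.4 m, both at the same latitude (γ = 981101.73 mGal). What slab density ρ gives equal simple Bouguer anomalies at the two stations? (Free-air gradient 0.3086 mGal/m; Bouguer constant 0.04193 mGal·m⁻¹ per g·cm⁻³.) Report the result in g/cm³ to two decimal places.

1.85

Δg_obs = 980532.36 − 980867.18 = -334.82 mGal over Δh = 2122.4 − 672.6 = 1449.8 m
Equal Bouguer anomalies ⇒ Δg_obs + (0.3086 − 0.04193ρ)·Δh = 0
0.3086 − 0.04193ρ = −Δg_obs/Δh = 0.23094
ρ = (0.3086 − 0.23094) / 0.04193 = 1.85 g/cm³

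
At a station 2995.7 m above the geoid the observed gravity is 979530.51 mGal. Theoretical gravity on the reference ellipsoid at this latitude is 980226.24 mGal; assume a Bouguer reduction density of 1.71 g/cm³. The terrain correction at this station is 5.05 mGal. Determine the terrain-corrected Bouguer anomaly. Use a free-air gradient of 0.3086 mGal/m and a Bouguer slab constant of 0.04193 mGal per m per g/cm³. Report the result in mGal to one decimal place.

Free-air correction = 0.3086 × 2995.7 = 924.47 mGal
Free-air anomaly = 979530.51 − 980226.24 + (924.47) = 228.74 mGal
Bouguer slab correction = 0.04193 × 1.71 × 2995.7 = 214.79 mGal
Simple Bouguer anomaly = 228.74 − (214.79) = 13.95 mGal
Complete Bouguer anomaly = 13.95 + 5.05 = 19.00 mGal

19.0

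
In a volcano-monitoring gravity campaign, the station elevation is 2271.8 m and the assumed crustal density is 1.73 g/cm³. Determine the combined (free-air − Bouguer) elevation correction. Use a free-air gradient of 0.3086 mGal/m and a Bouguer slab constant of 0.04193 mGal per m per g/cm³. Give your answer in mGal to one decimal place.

536.3

Combined gradient = 0.3086 − 0.04193 × 1.73 = 0.2360611 mGal/m
Combined elevation correction = 0.2360611 × 2271.8 = 536.3 mGal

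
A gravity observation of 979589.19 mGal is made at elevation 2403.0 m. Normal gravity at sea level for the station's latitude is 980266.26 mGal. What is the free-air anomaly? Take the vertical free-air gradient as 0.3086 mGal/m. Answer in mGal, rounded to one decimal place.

Free-air correction = 0.3086 × 2403.0 = 741.57 mGal
Free-air anomaly = 979589.19 − 980266.26 + (741.57) = 64.50 mGal

64.5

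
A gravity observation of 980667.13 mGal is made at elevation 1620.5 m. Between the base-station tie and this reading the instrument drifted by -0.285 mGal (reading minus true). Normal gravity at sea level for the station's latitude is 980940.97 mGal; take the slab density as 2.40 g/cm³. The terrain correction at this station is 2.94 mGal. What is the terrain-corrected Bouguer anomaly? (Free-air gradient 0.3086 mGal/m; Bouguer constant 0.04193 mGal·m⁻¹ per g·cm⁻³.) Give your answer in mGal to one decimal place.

Drift-corrected reading = 980667.13 − (-0.285) = 980667.415 mGal
Free-air correction = 0.3086 × 1620.5 = 500.09 mGal
Free-air anomaly = 980667.415 − 980940.97 + (500.09) = 226.535 mGal
Bouguer slab correction = 0.04193 × 2.40 × 1620.5 = 163.07 mGal
Simple Bouguer anomaly = 226.535 − (163.07) = 63.465 mGal
Complete Bouguer anomaly = 63.465 + 2.94 = 66.405 mGal

66.4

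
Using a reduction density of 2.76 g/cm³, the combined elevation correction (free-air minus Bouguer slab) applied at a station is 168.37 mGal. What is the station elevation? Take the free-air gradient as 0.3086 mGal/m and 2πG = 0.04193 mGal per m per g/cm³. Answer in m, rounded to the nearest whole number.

873

Combined gradient = 0.3086 − 0.04193 × 2.76 = 0.1928732 mGal/m
h = 168.37 / 0.1928732 = 872.96 m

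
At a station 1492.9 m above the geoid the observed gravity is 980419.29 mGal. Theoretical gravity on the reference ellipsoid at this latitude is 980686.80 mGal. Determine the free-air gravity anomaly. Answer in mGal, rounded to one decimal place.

Free-air correction = 0.3086 × 1492.9 = 460.71 mGal
Free-air anomaly = 980419.29 − 980686.80 + (460.71) = 193.20 mGal

193.2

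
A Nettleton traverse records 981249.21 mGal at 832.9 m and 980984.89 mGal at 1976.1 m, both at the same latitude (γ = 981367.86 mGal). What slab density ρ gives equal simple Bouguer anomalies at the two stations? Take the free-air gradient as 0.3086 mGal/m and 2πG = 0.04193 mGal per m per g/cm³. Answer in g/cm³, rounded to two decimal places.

1.85

Δg_obs = 980984.89 − 981249.21 = -264.32 mGal over Δh = 1976.1 − 832.9 = 1143.2 m
Equal Bouguer anomalies ⇒ Δg_obs + (0.3086 − 0.04193ρ)·Δh = 0
0.3086 − 0.04193ρ = −Δg_obs/Δh = 0.23121
ρ = (0.3086 − 0.23121) / 0.04193 = 1.85 g/cm³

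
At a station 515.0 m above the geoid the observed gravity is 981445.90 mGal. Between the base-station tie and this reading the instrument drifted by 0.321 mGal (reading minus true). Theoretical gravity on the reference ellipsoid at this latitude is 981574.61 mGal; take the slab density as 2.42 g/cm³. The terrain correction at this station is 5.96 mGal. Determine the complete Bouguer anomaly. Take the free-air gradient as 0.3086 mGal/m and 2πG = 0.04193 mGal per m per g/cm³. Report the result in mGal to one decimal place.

-16.4

Drift-corrected reading = 981445.90 − (0.321) = 981445.579 mGal
Free-air correction = 0.3086 × 515.0 = 158.93 mGal
Free-air anomaly = 981445.579 − 981574.61 + (158.93) = 29.899 mGal
Bouguer slab correction = 0.04193 × 2.42 × 515.0 = 52.26 mGal
Simple Bouguer anomaly = 29.899 − (52.26) = -22.361 mGal
Complete Bouguer anomaly = -22.361 + 5.96 = -16.401 mGal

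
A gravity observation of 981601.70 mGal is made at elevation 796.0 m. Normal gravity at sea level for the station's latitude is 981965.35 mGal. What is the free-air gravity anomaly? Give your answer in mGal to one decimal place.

Free-air correction = 0.3086 × 796.0 = 245.65 mGal
Free-air anomaly = 981601.70 − 981965.35 + (245.65) = -118.00 mGal

-118.0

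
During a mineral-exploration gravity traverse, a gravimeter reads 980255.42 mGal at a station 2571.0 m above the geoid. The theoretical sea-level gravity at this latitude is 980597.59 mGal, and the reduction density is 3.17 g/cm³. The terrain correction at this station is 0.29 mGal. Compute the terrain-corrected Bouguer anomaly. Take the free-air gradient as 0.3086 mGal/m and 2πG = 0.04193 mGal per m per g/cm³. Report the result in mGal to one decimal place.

109.8

Free-air correction = 0.3086 × 2571.0 = 793.41 mGal
Free-air anomaly = 980255.42 − 980597.59 + (793.41) = 451.24 mGal
Bouguer slab correction = 0.04193 × 3.17 × 2571.0 = 341.73 mGal
Simple Bouguer anomaly = 451.24 − (341.73) = 109.51 mGal
Complete Bouguer anomaly = 109.51 + 0.29 = 109.80 mGal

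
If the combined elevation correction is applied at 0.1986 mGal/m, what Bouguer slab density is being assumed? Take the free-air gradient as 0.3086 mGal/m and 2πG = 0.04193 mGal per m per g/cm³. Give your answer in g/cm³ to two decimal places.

0.1986 = 0.3086 − 0.04193 × ρ
ρ = (0.3086 − 0.1986) / 0.04193 = 2.62 g/cm³

2.62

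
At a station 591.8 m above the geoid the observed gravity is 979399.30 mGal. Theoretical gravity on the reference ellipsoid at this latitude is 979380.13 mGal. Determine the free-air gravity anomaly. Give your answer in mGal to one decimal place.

Free-air correction = 0.3086 × 591.8 = 182.63 mGal
Free-air anomaly = 979399.30 − 979380.13 + (182.63) = 201.80 mGal

201.8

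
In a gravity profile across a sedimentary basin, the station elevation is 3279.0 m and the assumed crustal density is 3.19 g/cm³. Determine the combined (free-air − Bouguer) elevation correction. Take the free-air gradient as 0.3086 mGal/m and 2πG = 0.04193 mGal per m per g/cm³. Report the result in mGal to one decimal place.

573.3

Combined gradient = 0.3086 − 0.04193 × 3.19 = 0.1748433 mGal/m
Combined elevation correction = 0.1748433 × 3279.0 = 573.3 mGal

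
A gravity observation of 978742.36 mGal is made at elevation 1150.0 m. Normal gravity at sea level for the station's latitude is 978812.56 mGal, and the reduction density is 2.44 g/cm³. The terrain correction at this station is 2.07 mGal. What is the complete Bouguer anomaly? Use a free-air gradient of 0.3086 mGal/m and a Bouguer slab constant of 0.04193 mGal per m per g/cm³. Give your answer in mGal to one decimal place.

169.1

Free-air correction = 0.3086 × 1150.0 = 354.89 mGal
Free-air anomaly = 978742.36 − 978812.56 + (354.89) = 284.69 mGal
Bouguer slab correction = 0.04193 × 2.44 × 1150.0 = 117.66 mGal
Simple Bouguer anomaly = 284.69 − (117.66) = 167.03 mGal
Complete Bouguer anomaly = 167.03 + 2.07 = 169.10 mGal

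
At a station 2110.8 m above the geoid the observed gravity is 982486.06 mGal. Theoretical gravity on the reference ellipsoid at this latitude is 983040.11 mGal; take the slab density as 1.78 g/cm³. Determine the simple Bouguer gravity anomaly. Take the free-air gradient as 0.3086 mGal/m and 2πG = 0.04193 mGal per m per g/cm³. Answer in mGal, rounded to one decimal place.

-60.2

Free-air correction = 0.3086 × 2110.8 = 651.39 mGal
Free-air anomaly = 982486.06 − 983040.11 + (651.39) = 97.34 mGal
Bouguer slab correction = 0.04193 × 1.78 × 2110.8 = 157.54 mGal
Simple Bouguer anomaly = 97.34 − (157.54) = -60.20 mGal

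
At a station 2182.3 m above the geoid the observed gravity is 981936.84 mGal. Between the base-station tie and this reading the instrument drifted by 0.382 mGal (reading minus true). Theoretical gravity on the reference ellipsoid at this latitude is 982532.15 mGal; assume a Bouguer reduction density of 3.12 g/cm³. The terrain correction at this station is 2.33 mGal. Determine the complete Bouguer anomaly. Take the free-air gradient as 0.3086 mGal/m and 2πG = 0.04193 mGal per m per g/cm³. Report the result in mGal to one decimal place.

-205.4

Drift-corrected reading = 981936.84 − (0.382) = 981936.458 mGal
Free-air correction = 0.3086 × 2182.3 = 673.46 mGal
Free-air anomaly = 981936.458 − 982532.15 + (673.46) = 77.768 mGal
Bouguer slab correction = 0.04193 × 3.12 × 2182.3 = 285.49 mGal
Simple Bouguer anomaly = 77.768 − (285.49) = -207.722 mGal
Complete Bouguer anomaly = -207.722 + 2.33 = -205.392 mGal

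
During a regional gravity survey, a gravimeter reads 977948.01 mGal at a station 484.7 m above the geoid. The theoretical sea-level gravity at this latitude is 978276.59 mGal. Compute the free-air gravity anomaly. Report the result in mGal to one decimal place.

Free-air correction = 0.3086 × 484.7 = 149.58 mGal
Free-air anomaly = 977948.01 − 978276.59 + (149.58) = -179.00 mGal

-179.0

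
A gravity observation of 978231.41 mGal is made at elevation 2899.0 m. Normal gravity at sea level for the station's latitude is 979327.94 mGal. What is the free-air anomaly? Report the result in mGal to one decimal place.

Free-air correction = 0.3086 × 2899.0 = 894.63 mGal
Free-air anomaly = 978231.41 − 979327.94 + (894.63) = -201.90 mGal

-201.9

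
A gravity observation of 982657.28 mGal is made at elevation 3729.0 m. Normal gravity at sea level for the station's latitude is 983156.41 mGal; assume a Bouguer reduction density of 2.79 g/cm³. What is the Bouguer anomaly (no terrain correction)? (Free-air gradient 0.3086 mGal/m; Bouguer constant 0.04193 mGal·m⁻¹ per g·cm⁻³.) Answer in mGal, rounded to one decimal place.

215.4

Free-air correction = 0.3086 × 3729.0 = 1150.77 mGal
Free-air anomaly = 982657.28 − 983156.41 + (1150.77) = 651.64 mGal
Bouguer slab correction = 0.04193 × 2.79 × 3729.0 = 436.24 mGal
Simple Bouguer anomaly = 651.64 − (436.24) = 215.40 mGal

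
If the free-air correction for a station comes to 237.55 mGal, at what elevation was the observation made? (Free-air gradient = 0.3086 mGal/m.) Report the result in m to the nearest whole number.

h = 237.55 / 0.3086 = 769.77 m

770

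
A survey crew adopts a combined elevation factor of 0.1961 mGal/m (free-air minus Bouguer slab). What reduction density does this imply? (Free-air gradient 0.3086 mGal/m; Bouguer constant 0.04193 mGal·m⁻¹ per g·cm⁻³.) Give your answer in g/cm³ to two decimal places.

0.1961 = 0.3086 − 0.04193 × ρ
ρ = (0.3086 − 0.1961) / 0.04193 = 2.68 g/cm³

2.68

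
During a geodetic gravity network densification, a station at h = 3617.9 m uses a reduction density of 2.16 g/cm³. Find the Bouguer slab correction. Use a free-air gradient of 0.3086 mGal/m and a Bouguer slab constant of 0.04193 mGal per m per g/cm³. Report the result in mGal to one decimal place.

327.7

Bouguer slab correction = 0.04193 × 2.16 × 3617.9 = 327.7 mGal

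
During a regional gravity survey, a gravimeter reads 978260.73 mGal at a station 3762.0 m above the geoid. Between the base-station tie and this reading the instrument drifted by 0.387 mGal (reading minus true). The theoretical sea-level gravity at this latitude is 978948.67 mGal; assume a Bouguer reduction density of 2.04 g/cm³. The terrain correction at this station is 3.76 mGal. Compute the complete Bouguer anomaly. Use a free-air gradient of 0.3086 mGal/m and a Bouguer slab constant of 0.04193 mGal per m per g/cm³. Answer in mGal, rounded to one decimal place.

154.6

Drift-corrected reading = 978260.73 − (0.387) = 978260.343 mGal
Free-air correction = 0.3086 × 3762.0 = 1160.95 mGal
Free-air anomaly = 978260.343 − 978948.67 + (1160.95) = 472.623 mGal
Bouguer slab correction = 0.04193 × 2.04 × 3762.0 = 321.79 mGal
Simple Bouguer anomaly = 472.623 − (321.79) = 150.833 mGal
Complete Bouguer anomaly = 150.833 + 3.76 = 154.593 mGal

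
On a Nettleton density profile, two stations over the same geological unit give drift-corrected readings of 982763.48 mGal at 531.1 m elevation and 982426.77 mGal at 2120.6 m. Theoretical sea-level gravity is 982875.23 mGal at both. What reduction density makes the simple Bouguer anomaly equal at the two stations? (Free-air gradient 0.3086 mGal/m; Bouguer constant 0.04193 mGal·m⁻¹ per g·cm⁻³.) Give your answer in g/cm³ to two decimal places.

2.31

Δg_obs = 982426.77 − 982763.48 = -336.71 mGal over Δh = 2120.6 − 531.1 = 1589.5 m
Equal Bouguer anomalies ⇒ Δg_obs + (0.3086 − 0.04193ρ)·Δh = 0
0.3086 − 0.04193ρ = −Δg_obs/Δh = 0.21183
ρ = (0.3086 − 0.21183) / 0.04193 = 2.31 g/cm³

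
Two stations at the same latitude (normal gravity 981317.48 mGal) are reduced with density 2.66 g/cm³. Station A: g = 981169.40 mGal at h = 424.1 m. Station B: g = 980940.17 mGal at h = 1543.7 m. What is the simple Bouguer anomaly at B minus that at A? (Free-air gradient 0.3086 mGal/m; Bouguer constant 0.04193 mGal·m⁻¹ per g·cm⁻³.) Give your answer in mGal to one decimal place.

-8.6

Δg_SB(A) = 981169.40 − 981317.48 + 0.3086×424.1 − 0.04193×2.66×424.1 = -64.50 mGal
Δg_SB(B) = 980940.17 − 981317.48 + 0.3086×1543.7 − 0.04193×2.66×1543.7 = -73.10 mGal
Difference = -73.10 − (-64.50) = -8.60 mGal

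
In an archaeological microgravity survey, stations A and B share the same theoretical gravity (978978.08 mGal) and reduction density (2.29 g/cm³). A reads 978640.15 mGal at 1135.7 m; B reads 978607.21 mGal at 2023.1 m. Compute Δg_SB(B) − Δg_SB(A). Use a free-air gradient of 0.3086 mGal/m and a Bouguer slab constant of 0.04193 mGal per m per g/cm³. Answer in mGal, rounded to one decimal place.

155.7

Δg_SB(A) = 978640.15 − 978978.08 + 0.3086×1135.7 − 0.04193×2.29×1135.7 = -96.50 mGal
Δg_SB(B) = 978607.21 − 978978.08 + 0.3086×2023.1 − 0.04193×2.29×2023.1 = 59.20 mGal
Difference = 59.20 − (-96.50) = 155.70 mGal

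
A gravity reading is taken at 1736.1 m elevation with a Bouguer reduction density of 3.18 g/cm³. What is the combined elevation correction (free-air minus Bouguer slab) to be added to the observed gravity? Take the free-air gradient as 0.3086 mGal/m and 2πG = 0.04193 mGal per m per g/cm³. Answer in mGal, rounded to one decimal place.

Combined gradient = 0.3086 − 0.04193 × 3.18 = 0.1752626 mGal/m
Combined elevation correction = 0.1752626 × 1736.1 = 304.3 mGal

304.3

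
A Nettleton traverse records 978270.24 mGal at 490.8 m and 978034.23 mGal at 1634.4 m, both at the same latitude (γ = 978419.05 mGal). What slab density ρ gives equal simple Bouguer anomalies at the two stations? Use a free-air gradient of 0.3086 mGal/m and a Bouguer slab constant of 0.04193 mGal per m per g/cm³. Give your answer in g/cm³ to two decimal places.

2.44

Δg_obs = 978034.23 − 978270.24 = -236.01 mGal over Δh = 1634.4 − 490.8 = 1143.6 m
Equal Bouguer anomalies ⇒ Δg_obs + (0.3086 − 0.04193ρ)·Δh = 0
0.3086 − 0.04193ρ = −Δg_obs/Δh = 0.20637
ρ = (0.3086 − 0.20637) / 0.04193 = 2.44 g/cm³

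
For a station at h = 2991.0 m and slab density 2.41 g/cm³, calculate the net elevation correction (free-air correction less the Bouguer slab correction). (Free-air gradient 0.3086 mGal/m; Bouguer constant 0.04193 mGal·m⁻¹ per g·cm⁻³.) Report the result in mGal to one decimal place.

Combined gradient = 0.3086 − 0.04193 × 2.41 = 0.2075487 mGal/m
Combined elevation correction = 0.2075487 × 2991.0 = 620.8 mGal

620.8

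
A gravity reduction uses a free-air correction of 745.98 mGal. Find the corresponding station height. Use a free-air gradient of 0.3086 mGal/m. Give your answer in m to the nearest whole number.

h = 745.98 / 0.3086 = 2417.30 m

2417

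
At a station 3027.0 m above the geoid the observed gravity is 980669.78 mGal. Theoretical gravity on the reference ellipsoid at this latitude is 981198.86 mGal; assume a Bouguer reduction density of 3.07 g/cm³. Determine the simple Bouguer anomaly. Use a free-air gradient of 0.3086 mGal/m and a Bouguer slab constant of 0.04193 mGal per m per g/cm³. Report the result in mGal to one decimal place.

15.4

Free-air correction = 0.3086 × 3027.0 = 934.13 mGal
Free-air anomaly = 980669.78 − 981198.86 + (934.13) = 405.05 mGal
Bouguer slab correction = 0.04193 × 3.07 × 3027.0 = 389.65 mGal
Simple Bouguer anomaly = 405.05 − (389.65) = 15.40 mGal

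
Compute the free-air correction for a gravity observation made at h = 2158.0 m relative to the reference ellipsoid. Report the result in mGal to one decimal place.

666.0

Free-air correction = 0.3086 × 2158.0 = 666.0 mGal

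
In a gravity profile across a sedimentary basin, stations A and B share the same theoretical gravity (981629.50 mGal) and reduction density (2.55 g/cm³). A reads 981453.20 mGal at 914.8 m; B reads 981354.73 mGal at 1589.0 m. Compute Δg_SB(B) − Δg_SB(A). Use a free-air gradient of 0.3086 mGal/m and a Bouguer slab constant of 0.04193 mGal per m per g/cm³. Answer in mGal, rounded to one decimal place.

Δg_SB(A) = 981453.20 − 981629.50 + 0.3086×914.8 − 0.04193×2.55×914.8 = 8.20 mGal
Δg_SB(B) = 981354.73 − 981629.50 + 0.3086×1589.0 − 0.04193×2.55×1589.0 = 45.70 mGal
Difference = 45.70 − (8.20) = 37.50 mGal

37.5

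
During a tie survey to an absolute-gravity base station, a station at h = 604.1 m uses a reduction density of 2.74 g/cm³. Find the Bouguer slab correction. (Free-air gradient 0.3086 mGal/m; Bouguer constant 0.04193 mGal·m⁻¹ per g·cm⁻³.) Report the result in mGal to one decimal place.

69.4

Bouguer slab correction = 0.04193 × 2.74 × 604.1 = 69.4 mGal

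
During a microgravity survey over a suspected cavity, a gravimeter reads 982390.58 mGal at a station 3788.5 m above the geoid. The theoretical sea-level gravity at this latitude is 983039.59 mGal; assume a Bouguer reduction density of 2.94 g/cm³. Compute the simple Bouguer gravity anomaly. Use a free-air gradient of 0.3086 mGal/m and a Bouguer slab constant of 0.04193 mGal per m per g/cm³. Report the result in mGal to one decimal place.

53.1

Free-air correction = 0.3086 × 3788.5 = 1169.13 mGal
Free-air anomaly = 982390.58 − 983039.59 + (1169.13) = 520.12 mGal
Bouguer slab correction = 0.04193 × 2.94 × 3788.5 = 467.02 mGal
Simple Bouguer anomaly = 520.12 − (467.02) = 53.10 mGal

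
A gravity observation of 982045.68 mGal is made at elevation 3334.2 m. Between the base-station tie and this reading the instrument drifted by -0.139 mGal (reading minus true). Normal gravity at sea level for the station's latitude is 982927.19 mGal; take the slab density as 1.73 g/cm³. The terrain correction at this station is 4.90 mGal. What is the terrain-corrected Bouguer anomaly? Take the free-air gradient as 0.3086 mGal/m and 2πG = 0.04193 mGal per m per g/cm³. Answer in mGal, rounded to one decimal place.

-89.4

Drift-corrected reading = 982045.68 − (-0.139) = 982045.819 mGal
Free-air correction = 0.3086 × 3334.2 = 1028.93 mGal
Free-air anomaly = 982045.819 − 982927.19 + (1028.93) = 147.559 mGal
Bouguer slab correction = 0.04193 × 1.73 × 3334.2 = 241.86 mGal
Simple Bouguer anomaly = 147.559 − (241.86) = -94.301 mGal
Complete Bouguer anomaly = -94.301 + 4.90 = -89.401 mGal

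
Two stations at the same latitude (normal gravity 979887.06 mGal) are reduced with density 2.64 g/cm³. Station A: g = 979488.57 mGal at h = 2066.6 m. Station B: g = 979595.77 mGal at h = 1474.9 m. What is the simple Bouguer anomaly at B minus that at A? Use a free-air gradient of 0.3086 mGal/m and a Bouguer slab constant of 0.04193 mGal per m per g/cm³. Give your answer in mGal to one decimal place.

-9.9

Δg_SB(A) = 979488.57 − 979887.06 + 0.3086×2066.6 − 0.04193×2.64×2066.6 = 10.50 mGal
Δg_SB(B) = 979595.77 − 979887.06 + 0.3086×1474.9 − 0.04193×2.64×1474.9 = 0.60 mGal
Difference = 0.60 − (10.50) = -9.90 mGal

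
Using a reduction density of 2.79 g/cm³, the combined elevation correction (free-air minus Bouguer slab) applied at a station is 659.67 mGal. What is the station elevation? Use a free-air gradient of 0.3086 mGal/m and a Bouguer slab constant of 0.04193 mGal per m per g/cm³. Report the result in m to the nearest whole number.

Combined gradient = 0.3086 − 0.04193 × 2.79 = 0.1916153 mGal/m
h = 659.67 / 0.1916153 = 3442.68 m

3443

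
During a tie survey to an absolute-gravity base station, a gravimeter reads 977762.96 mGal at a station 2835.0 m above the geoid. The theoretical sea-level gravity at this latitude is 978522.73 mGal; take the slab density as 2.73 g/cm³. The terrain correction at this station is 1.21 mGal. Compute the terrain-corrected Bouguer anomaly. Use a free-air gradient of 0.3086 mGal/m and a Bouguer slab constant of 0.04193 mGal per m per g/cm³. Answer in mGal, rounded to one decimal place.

Free-air correction = 0.3086 × 2835.0 = 874.88 mGal
Free-air anomaly = 977762.96 − 978522.73 + (874.88) = 115.11 mGal
Bouguer slab correction = 0.04193 × 2.73 × 2835.0 = 324.52 mGal
Simple Bouguer anomaly = 115.11 − (324.52) = -209.41 mGal
Complete Bouguer anomaly = -209.41 + 1.21 = -208.20 mGal

-208.2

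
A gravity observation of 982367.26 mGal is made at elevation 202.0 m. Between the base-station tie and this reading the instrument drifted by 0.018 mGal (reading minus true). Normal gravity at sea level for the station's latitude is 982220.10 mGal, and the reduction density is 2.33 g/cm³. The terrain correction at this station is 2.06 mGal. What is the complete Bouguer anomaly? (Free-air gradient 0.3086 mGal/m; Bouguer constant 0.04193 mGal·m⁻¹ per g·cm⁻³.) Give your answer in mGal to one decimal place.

191.8

Drift-corrected reading = 982367.26 − (0.018) = 982367.242 mGal
Free-air correction = 0.3086 × 202.0 = 62.34 mGal
Free-air anomaly = 982367.242 − 982220.10 + (62.34) = 209.482 mGal
Bouguer slab correction = 0.04193 × 2.33 × 202.0 = 19.73 mGal
Simple Bouguer anomaly = 209.482 − (19.73) = 189.752 mGal
Complete Bouguer anomaly = 189.752 + 2.06 = 191.812 mGal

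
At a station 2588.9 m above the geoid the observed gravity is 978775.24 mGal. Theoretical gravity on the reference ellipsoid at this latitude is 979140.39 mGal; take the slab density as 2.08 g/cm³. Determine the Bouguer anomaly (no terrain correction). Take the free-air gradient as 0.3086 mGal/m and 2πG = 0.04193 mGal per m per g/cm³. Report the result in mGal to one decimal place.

Free-air correction = 0.3086 × 2588.9 = 798.93 mGal
Free-air anomaly = 978775.24 − 979140.39 + (798.93) = 433.78 mGal
Bouguer slab correction = 0.04193 × 2.08 × 2588.9 = 225.79 mGal
Simple Bouguer anomaly = 433.78 − (225.79) = 207.99 mGal

208.0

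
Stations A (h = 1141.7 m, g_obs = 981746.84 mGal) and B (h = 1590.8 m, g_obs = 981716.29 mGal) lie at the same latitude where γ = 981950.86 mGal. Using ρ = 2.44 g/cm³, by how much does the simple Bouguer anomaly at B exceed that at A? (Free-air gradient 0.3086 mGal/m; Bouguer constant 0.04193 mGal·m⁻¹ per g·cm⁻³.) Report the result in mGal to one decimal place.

Δg_SB(A) = 981746.84 − 981950.86 + 0.3086×1141.7 − 0.04193×2.44×1141.7 = 31.50 mGal
Δg_SB(B) = 981716.29 − 981950.86 + 0.3086×1590.8 − 0.04193×2.44×1590.8 = 93.60 mGal
Difference = 93.60 − (31.50) = 62.10 mGal

62.1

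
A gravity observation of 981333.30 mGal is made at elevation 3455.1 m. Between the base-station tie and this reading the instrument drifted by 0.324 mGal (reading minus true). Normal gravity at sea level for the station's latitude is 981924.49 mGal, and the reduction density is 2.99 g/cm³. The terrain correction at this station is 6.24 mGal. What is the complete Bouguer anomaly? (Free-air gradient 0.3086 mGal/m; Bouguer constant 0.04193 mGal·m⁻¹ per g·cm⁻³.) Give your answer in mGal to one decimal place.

Drift-corrected reading = 981333.30 − (0.324) = 981332.976 mGal
Free-air correction = 0.3086 × 3455.1 = 1066.24 mGal
Free-air anomaly = 981332.976 − 981924.49 + (1066.24) = 474.726 mGal
Bouguer slab correction = 0.04193 × 2.99 × 3455.1 = 433.17 mGal
Simple Bouguer anomaly = 474.726 − (433.17) = 41.556 mGal
Complete Bouguer anomaly = 41.556 + 6.24 = 47.796 mGal

47.8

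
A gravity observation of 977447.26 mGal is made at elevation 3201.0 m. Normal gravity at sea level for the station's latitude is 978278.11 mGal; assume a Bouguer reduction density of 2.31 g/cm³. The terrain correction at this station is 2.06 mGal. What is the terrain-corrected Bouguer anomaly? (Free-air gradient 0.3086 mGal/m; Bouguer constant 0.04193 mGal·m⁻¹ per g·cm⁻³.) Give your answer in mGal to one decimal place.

Free-air correction = 0.3086 × 3201.0 = 987.83 mGal
Free-air anomaly = 977447.26 − 978278.11 + (987.83) = 156.98 mGal
Bouguer slab correction = 0.04193 × 2.31 × 3201.0 = 310.04 mGal
Simple Bouguer anomaly = 156.98 − (310.04) = -153.06 mGal
Complete Bouguer anomaly = -153.06 + 2.06 = -151.00 mGal

-151.0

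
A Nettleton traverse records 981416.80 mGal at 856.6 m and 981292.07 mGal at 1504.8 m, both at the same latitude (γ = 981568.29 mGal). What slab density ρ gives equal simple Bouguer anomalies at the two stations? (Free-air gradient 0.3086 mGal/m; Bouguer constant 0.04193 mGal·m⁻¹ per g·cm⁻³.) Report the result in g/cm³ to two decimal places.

Δg_obs = 981292.07 − 981416.80 = -124.73 mGal over Δh = 1504.8 − 856.6 = 648.2 m
Equal Bouguer anomalies ⇒ Δg_obs + (0.3086 − 0.04193ρ)·Δh = 0
0.3086 − 0.04193ρ = −Δg_obs/Δh = 0.19243
ρ = (0.3086 − 0.19243) / 0.04193 = 2.77 g/cm³

2.77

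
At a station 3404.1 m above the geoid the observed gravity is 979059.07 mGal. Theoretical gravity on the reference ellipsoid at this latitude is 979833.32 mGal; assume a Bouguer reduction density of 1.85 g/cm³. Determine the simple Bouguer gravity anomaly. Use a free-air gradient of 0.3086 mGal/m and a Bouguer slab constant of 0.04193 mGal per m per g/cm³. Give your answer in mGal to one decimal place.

12.2

Free-air correction = 0.3086 × 3404.1 = 1050.51 mGal
Free-air anomaly = 979059.07 − 979833.32 + (1050.51) = 276.26 mGal
Bouguer slab correction = 0.04193 × 1.85 × 3404.1 = 264.06 mGal
Simple Bouguer anomaly = 276.26 − (264.06) = 12.20 mGal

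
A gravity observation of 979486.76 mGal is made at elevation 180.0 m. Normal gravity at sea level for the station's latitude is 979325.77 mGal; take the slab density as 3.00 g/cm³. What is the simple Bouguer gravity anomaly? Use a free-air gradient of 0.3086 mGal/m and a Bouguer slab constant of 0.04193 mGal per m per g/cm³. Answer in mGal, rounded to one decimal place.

Free-air correction = 0.3086 × 180.0 = 55.55 mGal
Free-air anomaly = 979486.76 − 979325.77 + (55.55) = 216.54 mGal
Bouguer slab correction = 0.04193 × 3.00 × 180.0 = 22.64 mGal
Simple Bouguer anomaly = 216.54 − (22.64) = 193.90 mGal

193.9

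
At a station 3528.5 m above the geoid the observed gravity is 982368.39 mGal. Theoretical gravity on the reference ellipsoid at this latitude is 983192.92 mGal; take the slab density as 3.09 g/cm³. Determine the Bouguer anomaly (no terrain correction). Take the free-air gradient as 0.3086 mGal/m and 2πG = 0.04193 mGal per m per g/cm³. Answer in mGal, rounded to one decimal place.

Free-air correction = 0.3086 × 3528.5 = 1088.90 mGal
Free-air anomaly = 982368.39 − 983192.92 + (1088.90) = 264.37 mGal
Bouguer slab correction = 0.04193 × 3.09 × 3528.5 = 457.17 mGal
Simple Bouguer anomaly = 264.37 − (457.17) = -192.80 mGal

-192.8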